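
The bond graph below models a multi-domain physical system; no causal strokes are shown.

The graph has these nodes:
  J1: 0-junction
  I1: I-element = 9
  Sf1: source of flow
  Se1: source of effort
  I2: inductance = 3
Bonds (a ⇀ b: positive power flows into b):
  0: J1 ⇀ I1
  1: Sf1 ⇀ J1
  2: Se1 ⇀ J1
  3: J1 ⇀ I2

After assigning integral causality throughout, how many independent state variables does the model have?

2  (I1, I2 all integral)

#1 →Sf1  (source Sf1 imposes f)
#2 →J1  (source Se1 imposes e)
#0 →I1  (J1: bond 2 brought effort, rest push out)
#3 →I2  (0-jn J1 has e-setter on 2)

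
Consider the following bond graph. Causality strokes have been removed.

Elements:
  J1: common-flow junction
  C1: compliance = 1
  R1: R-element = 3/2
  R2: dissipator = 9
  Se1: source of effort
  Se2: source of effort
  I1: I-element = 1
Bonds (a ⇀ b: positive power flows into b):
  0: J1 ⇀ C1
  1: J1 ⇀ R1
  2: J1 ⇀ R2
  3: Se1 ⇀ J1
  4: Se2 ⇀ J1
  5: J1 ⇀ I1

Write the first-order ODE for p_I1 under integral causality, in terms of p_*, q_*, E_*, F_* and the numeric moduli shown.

dp_I1/dt = E_Se1 + E_Se2 - 21*p_I1/2 - q_C1

#3 stroke at J1  (source Se1 imposes e)
#4 stroke at J1  (Se2 fixes effort; stroke away)
#0 stroke at J1  (C1 outputs effort q/C1)
#5 stroke at I1  (I1 outputs flow p/I1)
#1 stroke at J1  (J1: bond 5 brought flow, rest push out)
#2 stroke at J1  (common-f at J1 fixed by 5)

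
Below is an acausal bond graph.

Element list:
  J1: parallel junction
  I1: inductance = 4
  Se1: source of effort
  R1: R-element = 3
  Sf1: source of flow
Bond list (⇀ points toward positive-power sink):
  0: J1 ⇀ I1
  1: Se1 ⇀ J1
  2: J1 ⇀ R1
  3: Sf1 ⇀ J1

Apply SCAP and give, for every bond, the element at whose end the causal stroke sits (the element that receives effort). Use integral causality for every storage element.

bond 0 stroke at I1
bond 1 stroke at J1
bond 2 stroke at R1
bond 3 stroke at Sf1

b1 stroke→J1  (Se1 (Se) sets effort on bond)
b3 stroke→Sf1  (source Sf1 imposes f)
b0 stroke→I1  (J1: bond 1 brought effort, rest push out)
b2 stroke→R1  (J1 effort already set via bond 1)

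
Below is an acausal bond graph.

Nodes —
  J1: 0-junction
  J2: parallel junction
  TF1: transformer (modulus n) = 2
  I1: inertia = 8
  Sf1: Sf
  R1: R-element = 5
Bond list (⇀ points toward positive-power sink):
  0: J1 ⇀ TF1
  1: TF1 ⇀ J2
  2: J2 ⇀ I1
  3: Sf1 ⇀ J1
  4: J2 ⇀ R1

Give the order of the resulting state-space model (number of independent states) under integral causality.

#3 |Sf1  (source Sf1 imposes f)
#0 |J1  (J1: last free bond brings effort in)
#1 |TF1  (through TF1, causality passes straight; one stroke at TF1)
#2 |I1  (I1 outputs flow p/I1)
#4 |J2  (only one effort-in slot at J2)

1  (I1 all integral)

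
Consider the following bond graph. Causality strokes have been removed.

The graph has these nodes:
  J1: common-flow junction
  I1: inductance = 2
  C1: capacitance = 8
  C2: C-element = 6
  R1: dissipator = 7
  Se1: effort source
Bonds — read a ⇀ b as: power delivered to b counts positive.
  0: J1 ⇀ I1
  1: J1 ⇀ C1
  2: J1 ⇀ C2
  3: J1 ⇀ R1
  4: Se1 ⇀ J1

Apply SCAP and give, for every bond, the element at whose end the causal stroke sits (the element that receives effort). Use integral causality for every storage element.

#0 →I1
#1 →J1
#2 →J1
#3 →J1
#4 →J1

b4 |J1  (source Se1 imposes e)
b0 |I1  (I1: I, integral causality)
b1 |J1  (J1 flow already set via bond 0)
b2 |J1  (J1 flow already set via bond 0)
b3 |J1  (common-f at J1 fixed by 0)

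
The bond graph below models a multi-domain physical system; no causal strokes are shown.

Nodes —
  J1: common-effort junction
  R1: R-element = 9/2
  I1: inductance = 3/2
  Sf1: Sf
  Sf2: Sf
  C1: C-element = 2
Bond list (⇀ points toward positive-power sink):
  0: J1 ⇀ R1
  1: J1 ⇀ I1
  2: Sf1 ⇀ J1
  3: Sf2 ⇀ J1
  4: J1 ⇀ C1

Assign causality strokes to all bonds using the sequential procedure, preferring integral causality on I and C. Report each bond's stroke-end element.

β2 |Sf1  (Sf1: flow source, stroke at near end)
β3 |Sf2  (Sf2 (Sf) sets flow on bond)
β1 |I1  (I1 integral (f out))
β4 |J1  (prefer integral on C1)
β0 |R1  (J1 effort already set via bond 4)

b0 stroke→R1
b1 stroke→I1
b2 stroke→Sf1
b3 stroke→Sf2
b4 stroke→J1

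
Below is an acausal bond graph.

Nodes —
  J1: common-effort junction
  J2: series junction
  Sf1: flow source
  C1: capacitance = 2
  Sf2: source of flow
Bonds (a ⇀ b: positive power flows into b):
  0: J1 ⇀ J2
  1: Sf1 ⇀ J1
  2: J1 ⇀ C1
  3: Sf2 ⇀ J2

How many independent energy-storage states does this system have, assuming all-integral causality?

1  (C1 all integral)

β1 |Sf1  (Sf1 (Sf) sets flow on bond)
β3 |Sf2  (source Sf2 imposes f)
β0 |J2  (1-jn J2 has f-setter on 3)
β2 |J1  (only one effort-in slot at J1)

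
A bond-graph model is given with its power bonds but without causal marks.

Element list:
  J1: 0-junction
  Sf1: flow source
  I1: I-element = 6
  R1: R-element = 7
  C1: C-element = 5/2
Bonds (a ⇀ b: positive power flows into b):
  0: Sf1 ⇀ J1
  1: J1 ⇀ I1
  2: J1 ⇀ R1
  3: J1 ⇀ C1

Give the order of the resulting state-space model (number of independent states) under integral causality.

2  (C1, I1 all integral)

#0 |Sf1  (Sf1: flow source, stroke at near end)
#1 |I1  (I1 integral (f out))
#3 |J1  (C1 integral (e out))
#2 |R1  (J1 effort already set via bond 3)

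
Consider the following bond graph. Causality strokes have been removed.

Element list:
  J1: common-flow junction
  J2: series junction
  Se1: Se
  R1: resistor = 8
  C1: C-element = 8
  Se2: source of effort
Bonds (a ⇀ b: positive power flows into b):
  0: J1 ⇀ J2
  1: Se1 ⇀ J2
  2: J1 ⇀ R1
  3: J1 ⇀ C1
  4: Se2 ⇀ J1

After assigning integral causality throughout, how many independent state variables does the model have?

β1 stroke→J2  (Se1 fixes effort; stroke away)
β4 stroke→J1  (Se2: effort source, stroke at far end)
β0 stroke→J1  (closing 1-jn rule on J2)
β3 stroke→J1  (C1 outputs effort q/C1)
β2 stroke→R1  (closing 1-jn rule on J1)

1  (C1 all integral)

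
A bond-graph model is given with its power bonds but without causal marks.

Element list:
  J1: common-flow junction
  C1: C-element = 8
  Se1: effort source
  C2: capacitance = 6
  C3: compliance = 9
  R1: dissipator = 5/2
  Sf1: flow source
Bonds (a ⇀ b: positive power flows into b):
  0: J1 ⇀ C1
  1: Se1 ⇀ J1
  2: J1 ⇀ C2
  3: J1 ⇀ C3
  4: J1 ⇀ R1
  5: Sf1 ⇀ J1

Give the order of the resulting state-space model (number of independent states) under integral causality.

3  (C1, C2, C3 all integral)

b1 →J1  (Se1 fixes effort; stroke away)
b5 →Sf1  (Sf1 (Sf) sets flow on bond)
b0 →J1  (J1: bond 5 brought flow, rest push out)
b2 →J1  (J1: bond 5 brought flow, rest push out)
b3 →J1  (1-jn J1 has f-setter on 5)
b4 →J1  (J1 flow already set via bond 5)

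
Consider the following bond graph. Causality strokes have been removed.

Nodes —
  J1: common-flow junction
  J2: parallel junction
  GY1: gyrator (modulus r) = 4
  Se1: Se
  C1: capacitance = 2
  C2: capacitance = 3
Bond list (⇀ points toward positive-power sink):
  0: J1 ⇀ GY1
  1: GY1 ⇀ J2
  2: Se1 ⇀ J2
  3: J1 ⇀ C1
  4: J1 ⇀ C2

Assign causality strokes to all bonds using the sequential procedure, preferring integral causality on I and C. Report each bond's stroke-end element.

β0 |GY1
β1 |GY1
β2 |J2
β3 |J1
β4 |J1

β2 stroke→J2  (Se1: effort source, stroke at far end)
β1 stroke→GY1  (J2: bond 2 brought effort, rest push out)
β0 stroke→GY1  (GY1: gyrator matches bond 1)
β3 stroke→J1  (1-jn J1 has f-setter on 0)
β4 stroke→J1  (J1: bond 0 brought flow, rest push out)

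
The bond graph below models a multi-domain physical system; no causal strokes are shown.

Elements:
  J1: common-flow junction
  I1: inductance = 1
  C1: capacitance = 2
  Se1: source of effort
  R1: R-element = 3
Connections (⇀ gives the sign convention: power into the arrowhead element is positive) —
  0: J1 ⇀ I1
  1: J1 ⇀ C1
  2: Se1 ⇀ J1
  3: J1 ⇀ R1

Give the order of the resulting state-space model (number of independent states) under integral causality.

β2 |J1  (Se1: effort source, stroke at far end)
β0 |I1  (I1: I, integral causality)
β1 |J1  (common-f at J1 fixed by 0)
β3 |J1  (J1 flow already set via bond 0)

2  (C1, I1 all integral)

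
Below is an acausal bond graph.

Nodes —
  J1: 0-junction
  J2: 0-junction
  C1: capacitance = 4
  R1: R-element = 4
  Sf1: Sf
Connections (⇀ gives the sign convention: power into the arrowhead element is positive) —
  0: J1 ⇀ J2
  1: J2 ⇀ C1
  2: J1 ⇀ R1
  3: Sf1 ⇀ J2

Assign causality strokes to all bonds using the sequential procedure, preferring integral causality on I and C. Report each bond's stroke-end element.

β3 →Sf1  (Sf1: flow source, stroke at near end)
β1 →J2  (C1 outputs effort q/C1)
β0 →J1  (J2 effort already set via bond 1)
β2 →R1  (J1 effort already set via bond 0)

#0 stroke→J1
#1 stroke→J2
#2 stroke→R1
#3 stroke→Sf1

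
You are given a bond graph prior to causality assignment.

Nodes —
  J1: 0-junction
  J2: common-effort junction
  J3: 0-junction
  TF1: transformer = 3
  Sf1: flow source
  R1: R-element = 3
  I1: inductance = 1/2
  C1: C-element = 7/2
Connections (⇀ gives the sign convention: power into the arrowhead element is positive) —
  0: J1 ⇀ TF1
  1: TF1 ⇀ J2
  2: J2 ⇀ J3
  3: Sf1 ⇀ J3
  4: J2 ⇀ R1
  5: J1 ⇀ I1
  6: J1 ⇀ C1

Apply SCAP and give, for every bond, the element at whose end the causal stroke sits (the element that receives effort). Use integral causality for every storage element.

#3 →Sf1  (Sf1: flow source, stroke at near end)
#2 →J3  (J3: last free bond brings effort in)
#5 →I1  (I1 outputs flow p/I1)
#6 →J1  (C1: C, integral causality)
#0 →TF1  (0-jn J1 has e-setter on 6)
#1 →J2  (TF1: transformer flips bond 0)
#4 →R1  (J2 effort already set via bond 1)

bond 0 stroke→TF1
bond 1 stroke→J2
bond 2 stroke→J3
bond 3 stroke→Sf1
bond 4 stroke→R1
bond 5 stroke→I1
bond 6 stroke→J1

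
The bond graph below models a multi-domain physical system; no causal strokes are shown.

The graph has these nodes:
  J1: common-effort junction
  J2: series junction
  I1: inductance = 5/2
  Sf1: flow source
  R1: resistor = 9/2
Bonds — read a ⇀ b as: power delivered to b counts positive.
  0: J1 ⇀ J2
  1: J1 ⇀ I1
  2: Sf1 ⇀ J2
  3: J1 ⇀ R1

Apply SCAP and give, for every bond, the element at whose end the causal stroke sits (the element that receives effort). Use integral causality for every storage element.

b0 stroke at J2
b1 stroke at I1
b2 stroke at Sf1
b3 stroke at J1

#2 stroke→Sf1  (Sf1 (Sf) sets flow on bond)
#0 stroke→J2  (common-f at J2 fixed by 2)
#1 stroke→I1  (I1 integral (f out))
#3 stroke→J1  (J1: last free bond brings effort in)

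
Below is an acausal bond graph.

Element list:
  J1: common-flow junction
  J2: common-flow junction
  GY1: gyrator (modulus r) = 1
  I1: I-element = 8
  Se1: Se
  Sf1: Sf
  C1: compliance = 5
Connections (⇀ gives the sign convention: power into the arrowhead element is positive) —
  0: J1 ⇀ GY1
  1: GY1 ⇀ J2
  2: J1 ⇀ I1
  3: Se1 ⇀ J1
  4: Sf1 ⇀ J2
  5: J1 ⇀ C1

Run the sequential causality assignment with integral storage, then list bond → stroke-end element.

b3 stroke at J1  (Se1 fixes effort; stroke away)
b4 stroke at Sf1  (Sf1 fixes flow; stroke at Sf1)
b1 stroke at J2  (J2 flow already set via bond 4)
b0 stroke at J1  (through GY1, causality inverts; strokes same side of GY1)
b2 stroke at I1  (I1: I, integral causality)
b5 stroke at J1  (J1: bond 2 brought flow, rest push out)

#0 |J1
#1 |J2
#2 |I1
#3 |J1
#4 |Sf1
#5 |J1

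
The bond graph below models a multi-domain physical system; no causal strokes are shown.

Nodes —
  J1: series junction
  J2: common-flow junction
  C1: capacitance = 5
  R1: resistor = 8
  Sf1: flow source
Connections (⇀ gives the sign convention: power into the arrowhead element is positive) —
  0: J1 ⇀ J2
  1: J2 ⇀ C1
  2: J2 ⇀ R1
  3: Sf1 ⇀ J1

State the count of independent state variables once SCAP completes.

b3 stroke at Sf1  (Sf1 fixes flow; stroke at Sf1)
b0 stroke at J1  (J1: bond 3 brought flow, rest push out)
b1 stroke at J2  (common-f at J2 fixed by 0)
b2 stroke at J2  (J2 flow already set via bond 0)

1  (C1 all integral)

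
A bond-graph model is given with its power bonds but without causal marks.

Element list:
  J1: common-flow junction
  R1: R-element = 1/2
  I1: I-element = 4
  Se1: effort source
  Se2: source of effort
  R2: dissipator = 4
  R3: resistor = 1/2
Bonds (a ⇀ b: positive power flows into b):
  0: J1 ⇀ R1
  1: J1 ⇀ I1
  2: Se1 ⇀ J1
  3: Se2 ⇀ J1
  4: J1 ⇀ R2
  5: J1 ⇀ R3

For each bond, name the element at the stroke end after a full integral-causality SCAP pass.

bond 2 →J1  (Se1 fixes effort; stroke away)
bond 3 →J1  (Se2 fixes effort; stroke away)
bond 1 →I1  (I1 integral (f out))
bond 0 →J1  (common-f at J1 fixed by 1)
bond 4 →J1  (J1: bond 1 brought flow, rest push out)
bond 5 →J1  (J1: bond 1 brought flow, rest push out)

#0 |J1
#1 |I1
#2 |J1
#3 |J1
#4 |J1
#5 |J1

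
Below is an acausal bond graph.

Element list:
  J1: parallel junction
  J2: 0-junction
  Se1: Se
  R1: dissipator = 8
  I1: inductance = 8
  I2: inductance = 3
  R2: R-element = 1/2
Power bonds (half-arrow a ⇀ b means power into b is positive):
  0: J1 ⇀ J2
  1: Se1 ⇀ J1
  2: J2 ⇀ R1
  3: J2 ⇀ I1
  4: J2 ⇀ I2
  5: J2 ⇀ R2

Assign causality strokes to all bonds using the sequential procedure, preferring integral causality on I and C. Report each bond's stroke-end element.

bond 1 →J1  (Se1 (Se) sets effort on bond)
bond 0 →J2  (common-e at J1 fixed by 1)
bond 2 →R1  (0-jn J2 has e-setter on 0)
bond 3 →I1  (J2 effort already set via bond 0)
bond 4 →I2  (J2: bond 0 brought effort, rest push out)
bond 5 →R2  (J2: bond 0 brought effort, rest push out)

bond 0 →J2
bond 1 →J1
bond 2 →R1
bond 3 →I1
bond 4 →I2
bond 5 →R2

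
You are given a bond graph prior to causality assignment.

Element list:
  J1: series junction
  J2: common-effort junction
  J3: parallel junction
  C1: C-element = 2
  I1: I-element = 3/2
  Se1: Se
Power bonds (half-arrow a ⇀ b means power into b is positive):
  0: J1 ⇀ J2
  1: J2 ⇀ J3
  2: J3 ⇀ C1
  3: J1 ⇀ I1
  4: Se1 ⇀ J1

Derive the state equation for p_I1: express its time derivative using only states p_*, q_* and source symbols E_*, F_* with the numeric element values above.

dp_I1/dt = E_Se1 - q_C1/2

#4 stroke→J1  (source Se1 imposes e)
#2 stroke→J3  (C1 integral (e out))
#1 stroke→J2  (J3 effort already set via bond 2)
#0 stroke→J1  (0-jn J2 has e-setter on 1)
#3 stroke→I1  (only one flow-in slot at J1)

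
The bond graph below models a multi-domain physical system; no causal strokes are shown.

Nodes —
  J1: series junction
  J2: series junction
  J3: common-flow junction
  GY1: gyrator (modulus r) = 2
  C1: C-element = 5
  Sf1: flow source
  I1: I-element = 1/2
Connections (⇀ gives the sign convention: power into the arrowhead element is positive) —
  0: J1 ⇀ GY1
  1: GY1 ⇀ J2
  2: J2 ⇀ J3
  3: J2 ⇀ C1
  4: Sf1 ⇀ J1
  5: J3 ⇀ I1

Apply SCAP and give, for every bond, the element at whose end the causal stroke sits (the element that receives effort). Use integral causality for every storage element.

β4 stroke at Sf1  (source Sf1 imposes f)
β0 stroke at J1  (J1: bond 4 brought flow, rest push out)
β1 stroke at J2  (GY1: gyrator matches bond 0)
β3 stroke at J2  (C1: C, integral causality)
β2 stroke at J3  (closing 1-jn rule on J2)
β5 stroke at I1  (J3 needs exactly one f-in)

bond 0 |J1
bond 1 |J2
bond 2 |J3
bond 3 |J2
bond 4 |Sf1
bond 5 |I1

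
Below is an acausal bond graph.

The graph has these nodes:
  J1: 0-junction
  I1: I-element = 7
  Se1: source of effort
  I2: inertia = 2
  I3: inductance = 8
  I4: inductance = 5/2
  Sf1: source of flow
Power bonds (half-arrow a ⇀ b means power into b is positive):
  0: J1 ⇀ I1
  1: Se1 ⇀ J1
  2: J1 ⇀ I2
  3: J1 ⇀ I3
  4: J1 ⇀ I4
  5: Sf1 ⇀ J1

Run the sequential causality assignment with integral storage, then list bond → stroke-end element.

bond 0 stroke→I1
bond 1 stroke→J1
bond 2 stroke→I2
bond 3 stroke→I3
bond 4 stroke→I4
bond 5 stroke→Sf1

bond 1 |J1  (Se1 (Se) sets effort on bond)
bond 5 |Sf1  (Sf1: flow source, stroke at near end)
bond 0 |I1  (common-e at J1 fixed by 1)
bond 2 |I2  (J1: bond 1 brought effort, rest push out)
bond 3 |I3  (0-jn J1 has e-setter on 1)
bond 4 |I4  (common-e at J1 fixed by 1)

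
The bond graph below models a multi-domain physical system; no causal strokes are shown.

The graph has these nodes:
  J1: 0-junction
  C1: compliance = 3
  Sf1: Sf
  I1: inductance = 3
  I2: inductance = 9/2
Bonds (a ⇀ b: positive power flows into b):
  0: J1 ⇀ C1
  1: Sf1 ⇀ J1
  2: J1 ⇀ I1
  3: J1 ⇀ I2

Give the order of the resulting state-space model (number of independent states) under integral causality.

β1 stroke→Sf1  (Sf1 fixes flow; stroke at Sf1)
β0 stroke→J1  (C1 integral (e out))
β2 stroke→I1  (J1 effort already set via bond 0)
β3 stroke→I2  (J1 effort already set via bond 0)

3  (C1, I1, I2 all integral)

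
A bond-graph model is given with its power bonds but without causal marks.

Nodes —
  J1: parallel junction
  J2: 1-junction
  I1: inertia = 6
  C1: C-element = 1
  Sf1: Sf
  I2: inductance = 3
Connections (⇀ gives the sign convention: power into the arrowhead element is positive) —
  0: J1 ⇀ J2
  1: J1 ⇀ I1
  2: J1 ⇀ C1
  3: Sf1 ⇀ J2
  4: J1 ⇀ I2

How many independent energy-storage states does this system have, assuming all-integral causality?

b3 stroke→Sf1  (source Sf1 imposes f)
b0 stroke→J2  (common-f at J2 fixed by 3)
b1 stroke→I1  (I1: I, integral causality)
b2 stroke→J1  (C1 outputs effort q/C1)
b4 stroke→I2  (common-e at J1 fixed by 2)

3  (C1, I1, I2 all integral)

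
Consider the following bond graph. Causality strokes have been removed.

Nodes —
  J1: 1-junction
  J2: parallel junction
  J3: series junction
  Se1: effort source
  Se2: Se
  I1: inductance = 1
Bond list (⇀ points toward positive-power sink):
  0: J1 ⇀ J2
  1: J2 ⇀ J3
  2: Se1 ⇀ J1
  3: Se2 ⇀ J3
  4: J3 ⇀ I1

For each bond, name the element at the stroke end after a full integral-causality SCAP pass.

β2 |J1  (Se1 (Se) sets effort on bond)
β3 |J3  (Se2 fixes effort; stroke away)
β0 |J2  (only one flow-in slot at J1)
β1 |J3  (J2: bond 0 brought effort, rest push out)
β4 |I1  (closing 1-jn rule on J3)

#0 stroke→J2
#1 stroke→J3
#2 stroke→J1
#3 stroke→J3
#4 stroke→I1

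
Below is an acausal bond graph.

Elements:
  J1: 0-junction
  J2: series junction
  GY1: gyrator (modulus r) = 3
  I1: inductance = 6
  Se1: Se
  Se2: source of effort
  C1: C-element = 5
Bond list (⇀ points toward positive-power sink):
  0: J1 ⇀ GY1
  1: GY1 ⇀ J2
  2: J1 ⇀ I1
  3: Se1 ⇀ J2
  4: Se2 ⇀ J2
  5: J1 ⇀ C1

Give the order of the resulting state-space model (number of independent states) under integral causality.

2  (C1, I1 all integral)

bond 3 stroke→J2  (Se1 fixes effort; stroke away)
bond 4 stroke→J2  (Se2 (Se) sets effort on bond)
bond 1 stroke→GY1  (J2 needs exactly one f-in)
bond 0 stroke→GY1  (GY1: gyrator matches bond 1)
bond 2 stroke→I1  (prefer integral on I1)
bond 5 stroke→J1  (J1 needs exactly one e-in)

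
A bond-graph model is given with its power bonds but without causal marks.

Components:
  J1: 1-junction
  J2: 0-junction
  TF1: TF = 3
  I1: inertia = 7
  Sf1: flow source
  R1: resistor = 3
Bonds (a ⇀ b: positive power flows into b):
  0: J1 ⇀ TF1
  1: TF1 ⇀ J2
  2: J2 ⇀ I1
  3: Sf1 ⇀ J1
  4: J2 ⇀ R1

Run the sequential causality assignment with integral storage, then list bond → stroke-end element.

b0 stroke at J1
b1 stroke at TF1
b2 stroke at I1
b3 stroke at Sf1
b4 stroke at J2

b3 stroke at Sf1  (Sf1 fixes flow; stroke at Sf1)
b0 stroke at J1  (J1: bond 3 brought flow, rest push out)
b1 stroke at TF1  (TF1 one-in-one-out from 0)
b2 stroke at I1  (prefer integral on I1)
b4 stroke at J2  (closing 0-jn rule on J2)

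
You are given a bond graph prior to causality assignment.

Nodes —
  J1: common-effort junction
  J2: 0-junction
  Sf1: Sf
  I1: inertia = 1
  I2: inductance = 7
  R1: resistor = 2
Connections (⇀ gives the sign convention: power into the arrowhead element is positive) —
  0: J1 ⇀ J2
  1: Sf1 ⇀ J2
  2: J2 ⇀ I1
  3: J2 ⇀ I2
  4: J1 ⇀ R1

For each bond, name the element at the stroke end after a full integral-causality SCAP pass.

β1 stroke at Sf1  (source Sf1 imposes f)
β2 stroke at I1  (I1 integral (f out))
β3 stroke at I2  (I2 integral (f out))
β0 stroke at J2  (J2: last free bond brings effort in)
β4 stroke at J1  (only one effort-in slot at J1)

#0 stroke→J2
#1 stroke→Sf1
#2 stroke→I1
#3 stroke→I2
#4 stroke→J1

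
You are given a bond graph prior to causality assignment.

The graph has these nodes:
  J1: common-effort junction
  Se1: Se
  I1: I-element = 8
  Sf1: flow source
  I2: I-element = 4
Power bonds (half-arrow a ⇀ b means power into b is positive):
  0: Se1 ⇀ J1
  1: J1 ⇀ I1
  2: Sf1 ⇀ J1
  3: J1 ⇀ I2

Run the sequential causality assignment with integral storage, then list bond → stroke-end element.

bond 0 |J1  (Se1 fixes effort; stroke away)
bond 2 |Sf1  (Sf1 (Sf) sets flow on bond)
bond 1 |I1  (0-jn J1 has e-setter on 0)
bond 3 |I2  (common-e at J1 fixed by 0)

b0 |J1
b1 |I1
b2 |Sf1
b3 |I2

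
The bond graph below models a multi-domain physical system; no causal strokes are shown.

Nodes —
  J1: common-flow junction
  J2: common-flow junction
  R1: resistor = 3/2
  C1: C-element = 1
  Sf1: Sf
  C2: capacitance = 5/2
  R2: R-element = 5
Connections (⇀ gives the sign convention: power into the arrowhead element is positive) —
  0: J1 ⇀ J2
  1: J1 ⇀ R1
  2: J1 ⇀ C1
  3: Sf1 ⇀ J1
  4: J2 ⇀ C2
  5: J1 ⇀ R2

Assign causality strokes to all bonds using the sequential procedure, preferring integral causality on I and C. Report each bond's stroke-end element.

bond 0 stroke at J1
bond 1 stroke at J1
bond 2 stroke at J1
bond 3 stroke at Sf1
bond 4 stroke at J2
bond 5 stroke at J1

β3 stroke→Sf1  (source Sf1 imposes f)
β0 stroke→J1  (1-jn J1 has f-setter on 3)
β1 stroke→J1  (J1 flow already set via bond 3)
β2 stroke→J1  (common-f at J1 fixed by 3)
β5 stroke→J1  (J1: bond 3 brought flow, rest push out)
β4 stroke→J2  (common-f at J2 fixed by 0)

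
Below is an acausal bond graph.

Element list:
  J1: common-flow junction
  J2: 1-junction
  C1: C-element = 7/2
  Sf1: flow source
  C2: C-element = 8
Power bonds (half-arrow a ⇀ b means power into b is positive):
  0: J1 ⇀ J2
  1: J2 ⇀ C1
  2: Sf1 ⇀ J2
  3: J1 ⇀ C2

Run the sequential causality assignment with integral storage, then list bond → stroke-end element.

β2 →Sf1  (Sf1 fixes flow; stroke at Sf1)
β0 →J2  (J2 flow already set via bond 2)
β1 →J2  (common-f at J2 fixed by 2)
β3 →J1  (common-f at J1 fixed by 0)

b0 stroke→J2
b1 stroke→J2
b2 stroke→Sf1
b3 stroke→J1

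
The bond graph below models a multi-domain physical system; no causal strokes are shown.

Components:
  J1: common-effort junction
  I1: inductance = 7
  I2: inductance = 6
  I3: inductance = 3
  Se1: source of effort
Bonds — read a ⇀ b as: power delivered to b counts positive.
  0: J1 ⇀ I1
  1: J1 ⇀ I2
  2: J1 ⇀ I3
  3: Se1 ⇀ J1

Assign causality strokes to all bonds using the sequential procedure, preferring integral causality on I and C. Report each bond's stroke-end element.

bond 3 stroke at J1  (source Se1 imposes e)
bond 0 stroke at I1  (0-jn J1 has e-setter on 3)
bond 1 stroke at I2  (J1 effort already set via bond 3)
bond 2 stroke at I3  (J1 effort already set via bond 3)

bond 0 stroke at I1
bond 1 stroke at I2
bond 2 stroke at I3
bond 3 stroke at J1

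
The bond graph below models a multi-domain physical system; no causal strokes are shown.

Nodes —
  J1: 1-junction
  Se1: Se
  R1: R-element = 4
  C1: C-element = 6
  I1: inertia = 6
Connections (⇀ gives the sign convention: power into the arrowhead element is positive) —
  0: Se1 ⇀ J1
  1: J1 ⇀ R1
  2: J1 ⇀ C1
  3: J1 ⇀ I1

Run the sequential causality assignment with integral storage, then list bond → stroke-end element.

b0 stroke at J1  (Se1 (Se) sets effort on bond)
b2 stroke at J1  (prefer integral on C1)
b3 stroke at I1  (I1 outputs flow p/I1)
b1 stroke at J1  (J1: bond 3 brought flow, rest push out)

#0 stroke at J1
#1 stroke at J1
#2 stroke at J1
#3 stroke at I1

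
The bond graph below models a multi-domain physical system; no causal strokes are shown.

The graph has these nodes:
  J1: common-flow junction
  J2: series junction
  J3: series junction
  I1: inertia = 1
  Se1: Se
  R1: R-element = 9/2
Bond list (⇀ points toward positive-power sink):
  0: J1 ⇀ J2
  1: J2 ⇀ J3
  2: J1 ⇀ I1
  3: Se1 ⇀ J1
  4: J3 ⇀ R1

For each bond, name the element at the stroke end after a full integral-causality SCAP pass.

#0 |J1
#1 |J2
#2 |I1
#3 |J1
#4 |J3

β3 stroke at J1  (source Se1 imposes e)
β2 stroke at I1  (I1: I, integral causality)
β0 stroke at J1  (J1 flow already set via bond 2)
β1 stroke at J2  (common-f at J2 fixed by 0)
β4 stroke at J3  (common-f at J3 fixed by 1)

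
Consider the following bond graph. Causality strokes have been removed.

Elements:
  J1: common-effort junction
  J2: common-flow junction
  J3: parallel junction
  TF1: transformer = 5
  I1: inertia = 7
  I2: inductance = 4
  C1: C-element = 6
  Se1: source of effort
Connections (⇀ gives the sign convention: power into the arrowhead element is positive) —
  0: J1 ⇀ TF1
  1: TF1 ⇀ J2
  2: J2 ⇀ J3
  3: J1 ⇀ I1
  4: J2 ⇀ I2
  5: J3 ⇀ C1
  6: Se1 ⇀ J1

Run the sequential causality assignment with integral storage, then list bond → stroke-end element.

β0 |TF1
β1 |J2
β2 |J2
β3 |I1
β4 |I2
β5 |J3
β6 |J1

b6 stroke at J1  (Se1: effort source, stroke at far end)
b0 stroke at TF1  (J1: bond 6 brought effort, rest push out)
b3 stroke at I1  (common-e at J1 fixed by 6)
b1 stroke at J2  (TF1: transformer flips bond 0)
b4 stroke at I2  (prefer integral on I2)
b2 stroke at J2  (1-jn J2 has f-setter on 4)
b5 stroke at J3  (closing 0-jn rule on J3)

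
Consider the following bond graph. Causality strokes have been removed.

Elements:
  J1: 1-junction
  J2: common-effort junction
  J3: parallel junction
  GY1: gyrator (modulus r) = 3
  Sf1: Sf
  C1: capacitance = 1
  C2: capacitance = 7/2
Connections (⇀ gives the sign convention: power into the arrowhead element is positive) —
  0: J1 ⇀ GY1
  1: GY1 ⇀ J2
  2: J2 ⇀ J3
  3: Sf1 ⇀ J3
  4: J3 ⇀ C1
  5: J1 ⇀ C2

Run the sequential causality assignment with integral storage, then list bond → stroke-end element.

β0 |GY1
β1 |GY1
β2 |J2
β3 |Sf1
β4 |J3
β5 |J1

b3 →Sf1  (source Sf1 imposes f)
b4 →J3  (C1 outputs effort q/C1)
b2 →J2  (0-jn J3 has e-setter on 4)
b1 →GY1  (J2 effort already set via bond 2)
b0 →GY1  (through GY1, causality inverts; strokes same side of GY1)
b5 →J1  (common-f at J1 fixed by 0)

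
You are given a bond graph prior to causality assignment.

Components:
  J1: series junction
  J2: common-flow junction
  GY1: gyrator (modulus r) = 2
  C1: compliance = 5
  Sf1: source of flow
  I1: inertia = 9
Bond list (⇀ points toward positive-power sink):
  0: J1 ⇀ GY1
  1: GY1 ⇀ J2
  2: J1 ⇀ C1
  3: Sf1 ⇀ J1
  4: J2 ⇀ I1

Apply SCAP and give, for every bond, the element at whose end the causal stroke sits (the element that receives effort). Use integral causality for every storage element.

#3 stroke→Sf1  (source Sf1 imposes f)
#0 stroke→J1  (J1 flow already set via bond 3)
#2 stroke→J1  (1-jn J1 has f-setter on 3)
#1 stroke→J2  (GY1: gyrator matches bond 0)
#4 stroke→I1  (J2: last free bond brings flow in)

bond 0 stroke at J1
bond 1 stroke at J2
bond 2 stroke at J1
bond 3 stroke at Sf1
bond 4 stroke at I1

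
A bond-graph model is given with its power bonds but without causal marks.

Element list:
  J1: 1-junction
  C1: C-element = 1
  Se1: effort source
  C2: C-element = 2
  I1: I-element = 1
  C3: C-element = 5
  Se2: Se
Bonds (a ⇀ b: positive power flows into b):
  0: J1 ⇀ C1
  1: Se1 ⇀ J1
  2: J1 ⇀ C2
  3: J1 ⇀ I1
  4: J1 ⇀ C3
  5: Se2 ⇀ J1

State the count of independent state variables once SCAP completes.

#1 stroke at J1  (Se1 fixes effort; stroke away)
#5 stroke at J1  (source Se2 imposes e)
#0 stroke at J1  (C1 integral (e out))
#2 stroke at J1  (prefer integral on C2)
#3 stroke at I1  (I1: I, integral causality)
#4 stroke at J1  (J1 flow already set via bond 3)

4  (C1, C2, C3, I1 all integral)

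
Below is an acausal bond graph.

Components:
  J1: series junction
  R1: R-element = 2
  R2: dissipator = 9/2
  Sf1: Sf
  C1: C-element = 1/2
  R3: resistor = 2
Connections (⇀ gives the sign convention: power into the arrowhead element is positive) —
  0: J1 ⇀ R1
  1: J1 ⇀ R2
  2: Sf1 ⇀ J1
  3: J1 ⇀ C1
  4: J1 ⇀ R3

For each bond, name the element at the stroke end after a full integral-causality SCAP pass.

#2 →Sf1  (Sf1 (Sf) sets flow on bond)
#0 →J1  (J1 flow already set via bond 2)
#1 →J1  (common-f at J1 fixed by 2)
#3 →J1  (J1: bond 2 brought flow, rest push out)
#4 →J1  (common-f at J1 fixed by 2)

bond 0 stroke→J1
bond 1 stroke→J1
bond 2 stroke→Sf1
bond 3 stroke→J1
bond 4 stroke→J1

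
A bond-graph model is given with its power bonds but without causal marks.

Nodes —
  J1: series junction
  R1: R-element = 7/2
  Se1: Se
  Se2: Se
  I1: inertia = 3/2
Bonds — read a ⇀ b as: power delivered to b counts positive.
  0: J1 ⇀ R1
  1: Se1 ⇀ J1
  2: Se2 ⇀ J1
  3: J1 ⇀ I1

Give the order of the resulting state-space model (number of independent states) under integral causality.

#1 stroke→J1  (Se1: effort source, stroke at far end)
#2 stroke→J1  (source Se2 imposes e)
#3 stroke→I1  (I1 outputs flow p/I1)
#0 stroke→J1  (1-jn J1 has f-setter on 3)

1  (I1 all integral)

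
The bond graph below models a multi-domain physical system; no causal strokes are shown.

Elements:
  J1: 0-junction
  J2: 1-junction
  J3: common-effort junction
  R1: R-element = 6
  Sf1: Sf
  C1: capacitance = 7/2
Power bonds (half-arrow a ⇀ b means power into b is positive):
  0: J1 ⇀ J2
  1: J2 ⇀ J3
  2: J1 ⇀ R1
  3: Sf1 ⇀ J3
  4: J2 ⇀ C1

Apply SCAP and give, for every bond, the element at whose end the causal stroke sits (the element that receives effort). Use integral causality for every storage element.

β0 stroke→J2
β1 stroke→J3
β2 stroke→J1
β3 stroke→Sf1
β4 stroke→J2

b3 →Sf1  (Sf1 (Sf) sets flow on bond)
b1 →J3  (closing 0-jn rule on J3)
b0 →J2  (common-f at J2 fixed by 1)
b4 →J2  (1-jn J2 has f-setter on 1)
b2 →J1  (J1: last free bond brings effort in)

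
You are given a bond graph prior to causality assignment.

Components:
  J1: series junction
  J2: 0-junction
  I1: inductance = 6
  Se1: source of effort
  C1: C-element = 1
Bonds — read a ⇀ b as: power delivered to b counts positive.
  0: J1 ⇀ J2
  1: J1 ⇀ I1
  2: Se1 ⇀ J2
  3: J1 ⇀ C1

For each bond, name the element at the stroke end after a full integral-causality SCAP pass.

#2 |J2  (Se1 (Se) sets effort on bond)
#0 |J1  (common-e at J2 fixed by 2)
#1 |I1  (I1 outputs flow p/I1)
#3 |J1  (J1: bond 1 brought flow, rest push out)

bond 0 →J1
bond 1 →I1
bond 2 →J2
bond 3 →J1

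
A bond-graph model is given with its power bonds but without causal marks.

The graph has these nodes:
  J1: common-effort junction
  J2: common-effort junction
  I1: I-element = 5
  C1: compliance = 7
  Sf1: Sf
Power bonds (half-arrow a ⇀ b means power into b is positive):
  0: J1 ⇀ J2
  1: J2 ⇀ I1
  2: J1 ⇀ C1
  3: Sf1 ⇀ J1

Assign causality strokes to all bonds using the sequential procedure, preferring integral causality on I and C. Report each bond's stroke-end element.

bond 0 stroke at J2
bond 1 stroke at I1
bond 2 stroke at J1
bond 3 stroke at Sf1

bond 3 stroke at Sf1  (Sf1 fixes flow; stroke at Sf1)
bond 1 stroke at I1  (I1 integral (f out))
bond 0 stroke at J2  (J2: last free bond brings effort in)
bond 2 stroke at J1  (J1 needs exactly one e-in)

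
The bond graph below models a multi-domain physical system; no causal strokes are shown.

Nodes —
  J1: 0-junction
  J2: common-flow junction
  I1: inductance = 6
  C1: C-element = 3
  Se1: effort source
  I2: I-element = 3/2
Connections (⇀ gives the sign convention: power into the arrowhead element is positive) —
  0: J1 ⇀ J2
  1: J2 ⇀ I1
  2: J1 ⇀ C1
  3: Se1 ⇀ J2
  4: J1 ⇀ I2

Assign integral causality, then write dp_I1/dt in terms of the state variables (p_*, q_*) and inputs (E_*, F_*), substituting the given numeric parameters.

dp_I1/dt = E_Se1 + q_C1/3

β3 stroke at J2  (Se1: effort source, stroke at far end)
β1 stroke at I1  (prefer integral on I1)
β0 stroke at J2  (common-f at J2 fixed by 1)
β2 stroke at J1  (prefer integral on C1)
β4 stroke at I2  (J1: bond 2 brought effort, rest push out)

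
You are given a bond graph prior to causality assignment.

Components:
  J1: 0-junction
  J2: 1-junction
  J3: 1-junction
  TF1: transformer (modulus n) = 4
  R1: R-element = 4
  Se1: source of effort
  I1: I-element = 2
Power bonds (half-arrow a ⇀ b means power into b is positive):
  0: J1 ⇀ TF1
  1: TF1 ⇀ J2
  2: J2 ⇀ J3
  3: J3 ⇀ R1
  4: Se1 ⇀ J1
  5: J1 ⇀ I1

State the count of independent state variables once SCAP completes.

1  (I1 all integral)

bond 4 →J1  (Se1 fixes effort; stroke away)
bond 0 →TF1  (J1: bond 4 brought effort, rest push out)
bond 5 →I1  (J1: bond 4 brought effort, rest push out)
bond 1 →J2  (TF1 one-in-one-out from 0)
bond 2 →J3  (closing 1-jn rule on J2)
bond 3 →R1  (J3 needs exactly one f-in)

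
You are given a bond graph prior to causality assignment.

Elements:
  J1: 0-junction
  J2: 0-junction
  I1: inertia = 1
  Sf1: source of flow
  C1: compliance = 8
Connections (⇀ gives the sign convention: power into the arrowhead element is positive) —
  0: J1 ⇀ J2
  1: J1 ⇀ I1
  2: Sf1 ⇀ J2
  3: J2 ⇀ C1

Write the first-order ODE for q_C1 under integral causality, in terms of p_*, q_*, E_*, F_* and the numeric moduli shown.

#2 |Sf1  (Sf1 fixes flow; stroke at Sf1)
#1 |I1  (I1 outputs flow p/I1)
#0 |J1  (only one effort-in slot at J1)
#3 |J2  (J2 needs exactly one e-in)

dq_C1/dt = F_Sf1 - p_I1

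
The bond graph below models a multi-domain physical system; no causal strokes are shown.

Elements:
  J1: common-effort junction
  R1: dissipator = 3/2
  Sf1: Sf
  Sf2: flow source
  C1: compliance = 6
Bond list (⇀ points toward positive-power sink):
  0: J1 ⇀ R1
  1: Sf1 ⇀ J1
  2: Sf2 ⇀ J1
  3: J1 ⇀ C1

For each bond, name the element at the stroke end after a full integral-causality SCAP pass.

bond 1 stroke→Sf1  (Sf1: flow source, stroke at near end)
bond 2 stroke→Sf2  (source Sf2 imposes f)
bond 3 stroke→J1  (prefer integral on C1)
bond 0 stroke→R1  (J1: bond 3 brought effort, rest push out)

bond 0 |R1
bond 1 |Sf1
bond 2 |Sf2
bond 3 |J1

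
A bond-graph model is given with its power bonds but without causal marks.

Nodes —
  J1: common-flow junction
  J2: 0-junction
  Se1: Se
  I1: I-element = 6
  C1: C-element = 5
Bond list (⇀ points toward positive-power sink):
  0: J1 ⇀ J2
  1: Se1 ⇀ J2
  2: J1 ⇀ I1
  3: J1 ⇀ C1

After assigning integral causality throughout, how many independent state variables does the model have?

2  (C1, I1 all integral)

#1 →J2  (Se1 (Se) sets effort on bond)
#0 →J1  (common-e at J2 fixed by 1)
#2 →I1  (I1 integral (f out))
#3 →J1  (1-jn J1 has f-setter on 2)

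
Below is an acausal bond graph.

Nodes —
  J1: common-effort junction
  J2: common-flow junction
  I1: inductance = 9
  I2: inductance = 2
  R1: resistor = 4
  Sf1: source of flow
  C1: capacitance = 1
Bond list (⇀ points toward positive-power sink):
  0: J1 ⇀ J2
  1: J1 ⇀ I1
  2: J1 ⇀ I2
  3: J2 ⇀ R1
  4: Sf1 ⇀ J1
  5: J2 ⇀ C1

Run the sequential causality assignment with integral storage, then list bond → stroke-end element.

bond 4 stroke→Sf1  (Sf1 (Sf) sets flow on bond)
bond 1 stroke→I1  (I1: I, integral causality)
bond 2 stroke→I2  (I2 integral (f out))
bond 0 stroke→J1  (J1 needs exactly one e-in)
bond 3 stroke→J2  (J2: bond 0 brought flow, rest push out)
bond 5 stroke→J2  (common-f at J2 fixed by 0)

#0 |J1
#1 |I1
#2 |I2
#3 |J2
#4 |Sf1
#5 |J2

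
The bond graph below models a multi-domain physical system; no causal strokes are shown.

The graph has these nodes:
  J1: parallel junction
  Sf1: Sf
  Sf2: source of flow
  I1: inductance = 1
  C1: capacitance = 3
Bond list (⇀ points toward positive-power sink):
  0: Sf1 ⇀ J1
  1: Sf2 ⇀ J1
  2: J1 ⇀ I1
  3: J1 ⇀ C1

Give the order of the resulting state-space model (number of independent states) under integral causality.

2  (C1, I1 all integral)

β0 →Sf1  (source Sf1 imposes f)
β1 →Sf2  (Sf2 (Sf) sets flow on bond)
β2 →I1  (I1 outputs flow p/I1)
β3 →J1  (J1: last free bond brings effort in)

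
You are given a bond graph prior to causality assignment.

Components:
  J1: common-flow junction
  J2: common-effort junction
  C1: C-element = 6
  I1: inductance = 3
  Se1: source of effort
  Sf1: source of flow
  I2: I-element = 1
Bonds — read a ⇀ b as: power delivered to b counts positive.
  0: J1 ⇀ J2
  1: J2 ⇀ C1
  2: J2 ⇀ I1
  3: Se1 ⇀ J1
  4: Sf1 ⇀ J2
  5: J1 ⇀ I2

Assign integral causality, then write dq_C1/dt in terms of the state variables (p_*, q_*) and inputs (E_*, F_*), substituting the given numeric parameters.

bond 3 →J1  (Se1 (Se) sets effort on bond)
bond 4 →Sf1  (Sf1: flow source, stroke at near end)
bond 1 →J2  (prefer integral on C1)
bond 0 →J1  (J2: bond 1 brought effort, rest push out)
bond 2 →I1  (common-e at J2 fixed by 1)
bond 5 →I2  (J1 needs exactly one f-in)

dq_C1/dt = F_Sf1 - p_I1/3 + p_I2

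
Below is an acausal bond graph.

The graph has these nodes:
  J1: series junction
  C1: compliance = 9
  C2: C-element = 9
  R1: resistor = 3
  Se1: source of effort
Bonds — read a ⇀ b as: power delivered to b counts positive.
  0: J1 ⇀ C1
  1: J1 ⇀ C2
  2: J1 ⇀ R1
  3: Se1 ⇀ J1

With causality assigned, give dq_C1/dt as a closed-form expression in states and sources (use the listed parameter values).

dq_C1/dt = E_Se1/3 - q_C1/27 - q_C2/27

b3 →J1  (Se1 fixes effort; stroke away)
b0 →J1  (C1 outputs effort q/C1)
b1 →J1  (C2 outputs effort q/C2)
b2 →R1  (J1: last free bond brings flow in)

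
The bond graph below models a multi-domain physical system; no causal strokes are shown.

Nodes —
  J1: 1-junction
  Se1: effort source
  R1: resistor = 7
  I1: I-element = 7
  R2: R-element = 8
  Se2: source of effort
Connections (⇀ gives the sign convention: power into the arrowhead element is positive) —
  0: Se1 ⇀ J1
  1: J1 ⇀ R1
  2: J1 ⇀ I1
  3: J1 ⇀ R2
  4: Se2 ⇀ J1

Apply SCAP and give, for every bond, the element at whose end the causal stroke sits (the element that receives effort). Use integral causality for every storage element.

#0 stroke→J1
#1 stroke→J1
#2 stroke→I1
#3 stroke→J1
#4 stroke→J1

bond 0 stroke at J1  (Se1 fixes effort; stroke away)
bond 4 stroke at J1  (source Se2 imposes e)
bond 2 stroke at I1  (I1: I, integral causality)
bond 1 stroke at J1  (J1: bond 2 brought flow, rest push out)
bond 3 stroke at J1  (1-jn J1 has f-setter on 2)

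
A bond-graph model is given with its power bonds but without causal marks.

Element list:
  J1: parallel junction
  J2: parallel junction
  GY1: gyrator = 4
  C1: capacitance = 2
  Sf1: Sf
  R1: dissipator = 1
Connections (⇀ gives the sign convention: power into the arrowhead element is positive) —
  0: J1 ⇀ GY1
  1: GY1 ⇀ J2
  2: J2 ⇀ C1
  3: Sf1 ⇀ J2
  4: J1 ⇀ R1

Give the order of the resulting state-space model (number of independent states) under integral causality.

bond 3 |Sf1  (Sf1 (Sf) sets flow on bond)
bond 2 |J2  (C1: C, integral causality)
bond 1 |GY1  (common-e at J2 fixed by 2)
bond 0 |GY1  (through GY1, causality inverts; strokes same side of GY1)
bond 4 |J1  (only one effort-in slot at J1)

1  (C1 all integral)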